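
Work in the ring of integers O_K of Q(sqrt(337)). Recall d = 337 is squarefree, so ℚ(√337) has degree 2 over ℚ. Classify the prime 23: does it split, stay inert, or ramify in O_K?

inert — (23) stays prime in O_K

d = 337 ≡ 1 (mod 4), so O_K = ℤ[(1+√337)/2] and disc(K) = d = 337.
23 ∤ 337, so 23 is unramified.
Euler's criterion: 337^11 mod 23 = 22. Thus (337|23) = -1.
Legendre symbol -1 ⇒ 23 is inert.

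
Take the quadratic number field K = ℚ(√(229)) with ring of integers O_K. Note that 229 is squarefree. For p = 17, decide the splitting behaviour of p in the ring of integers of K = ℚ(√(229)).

split — (17) = 𝔭₁𝔭₂ with 𝔭₁ ≠ 𝔭₂

Since 229 ≡ 1 mod 4, the ring of integers is ℤ[(1+√229)/2] with discriminant 229.
17 ∤ 229, so 17 is unramified.
Legendre symbol by Euler's criterion: (229/17) ≡ 229^8 ≡ 1 (mod 17), i.e. (229/17) = 1.
(229/17) = 1, so 17 splits.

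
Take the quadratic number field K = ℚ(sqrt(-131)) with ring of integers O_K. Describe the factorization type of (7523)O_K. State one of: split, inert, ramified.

-131 mod 4 = 1, hence disc K = -131 and O_K = ℤ[(1+√-131)/2].
disc(K) = -131 is not divisible by 7523; 7523 is unramified.
Euler's criterion: (-131)^3761 mod 7523 = 7522. Thus (-131|7523) = -1.
Legendre symbol -1 ⇒ 7523 is inert.

p is inert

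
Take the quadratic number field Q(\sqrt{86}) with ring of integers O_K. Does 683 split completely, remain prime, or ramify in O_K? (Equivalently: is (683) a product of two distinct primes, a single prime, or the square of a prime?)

86 mod 4 = 2, hence disc K = 4·86 = 344 and O_K = ℤ[√86].
683 ∤ 344, so 683 is unramified.
Legendre symbol by Euler's criterion: (86/683) ≡ 86^341 ≡ 1 (mod 683), i.e. (86/683) = 1.
Legendre symbol 1 ⇒ 683 is split.

split — (683) = 𝔭₁𝔭₂ with 𝔭₁ ≠ 𝔭₂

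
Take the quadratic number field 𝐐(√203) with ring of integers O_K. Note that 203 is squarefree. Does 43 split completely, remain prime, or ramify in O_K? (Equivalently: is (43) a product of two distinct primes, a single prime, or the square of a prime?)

p splits

Since 203 ≢ 1 mod 4, the ring of integers is ℤ[√203] with discriminant 4·203 = 812.
disc(K) = 812 is not divisible by 43; 43 is unramified.
Legendre symbol by Euler's criterion: (203/43) ≡ 203^21 ≡ 1 (mod 43), i.e. (203/43) = 1.
d is a quadratic residue mod p, hence 43 splits in O_K.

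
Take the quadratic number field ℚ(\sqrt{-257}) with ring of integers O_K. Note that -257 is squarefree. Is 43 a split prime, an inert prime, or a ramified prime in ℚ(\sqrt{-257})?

d = -257 ≡ 3 (mod 4), so O_K = ℤ[√-257] and disc(K) = 4d = -1028.
disc(K) = -1028 is not divisible by 43; 43 is unramified.
Legendre symbol by Euler's criterion: (-257/43) ≡ (-257)^21 ≡ 1 (mod 43), i.e. (-257/43) = 1.
Legendre symbol 1 ⇒ 43 is split.

43 splits in O_K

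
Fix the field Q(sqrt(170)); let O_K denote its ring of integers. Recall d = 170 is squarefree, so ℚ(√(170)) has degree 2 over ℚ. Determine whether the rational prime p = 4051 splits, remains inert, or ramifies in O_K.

Since 170 ≢ 1 mod 4, the ring of integers is ℤ[√170] with discriminant 4·170 = 680.
Since gcd(4051, 680) = 1 the prime 4051 does not ramify.
Compute (170/4051) via Euler: 170^((4051-1)/2) mod 4051 = 1, so (170/4051) = 1.
(170/4051) = 1, so 4051 splits.

4051 splits in O_K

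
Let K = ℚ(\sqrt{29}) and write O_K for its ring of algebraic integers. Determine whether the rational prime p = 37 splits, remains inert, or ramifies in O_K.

37 remains inert

d = 29 ≡ 1 (mod 4), so O_K = ℤ[(1+√29)/2] and disc(K) = d = 29.
Since gcd(37, 29) = 1 the prime 37 does not ramify.
Compute (29/37) via Euler: 29^((37-1)/2) mod 37 = 36, so (29/37) = -1.
(29/37) = -1, so 37 is inert.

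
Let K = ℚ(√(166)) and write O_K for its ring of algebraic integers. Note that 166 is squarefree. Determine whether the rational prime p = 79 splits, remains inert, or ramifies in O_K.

Since 166 ≢ 1 mod 4, the ring of integers is ℤ[√166] with discriminant 4·166 = 664.
79 ∤ 664, so 79 is unramified.
Compute (166/79) via Euler: 8^((79-1)/2) mod 79 = 1, so (166/79) = 1.
Legendre symbol 1 ⇒ 79 is split.

79 splits in O_K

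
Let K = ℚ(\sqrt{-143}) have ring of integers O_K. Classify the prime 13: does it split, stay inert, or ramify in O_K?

-143 mod 4 = 1, hence disc K = -143 and O_K = ℤ[(1+√-143)/2].
disc(K) = -143 = 13·(-11), so p = 13 is ramified.

ramifies in O_K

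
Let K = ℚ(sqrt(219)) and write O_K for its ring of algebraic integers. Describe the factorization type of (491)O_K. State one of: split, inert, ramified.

219 mod 4 = 3, hence disc K = 4·219 = 876 and O_K = ℤ[√219].
disc(K) = 876 is not divisible by 491; 491 is unramified.
(219/491) = 219^245 mod 491 = 490, giving Legendre symbol -1.
d is a non-residue mod p, hence 491 remains inert in O_K.

p is inert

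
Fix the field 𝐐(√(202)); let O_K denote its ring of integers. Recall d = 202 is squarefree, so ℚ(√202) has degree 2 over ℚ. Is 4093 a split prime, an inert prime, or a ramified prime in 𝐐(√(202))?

d = 202 ≡ 2 (mod 4), so O_K = ℤ[√202] and disc(K) = 4d = 808.
4093 ∤ 808, so 4093 is unramified.
Euler's criterion: 202^2046 mod 4093 = 1. Thus (202|4093) = 1.
(202/4093) = 1, so 4093 splits.

splits completely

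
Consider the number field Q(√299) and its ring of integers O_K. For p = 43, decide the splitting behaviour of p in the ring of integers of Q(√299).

299 mod 4 = 3, hence disc K = 4·299 = 1196 and O_K = ℤ[√299].
disc(K) = 1196 is not divisible by 43; 43 is unramified.
Euler's criterion: 299^21 mod 43 = 1. Thus (299|43) = 1.
d is a quadratic residue mod p, hence 43 splits in O_K.

43 splits in O_K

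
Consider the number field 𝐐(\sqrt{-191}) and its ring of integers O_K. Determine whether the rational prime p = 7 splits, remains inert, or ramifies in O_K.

d = -191 ≡ 1 (mod 4), so O_K = ℤ[(1+√-191)/2] and disc(K) = d = -191.
Since gcd(7, -191) = 1 the prime 7 does not ramify.
Legendre symbol by Euler's criterion: (-191/7) ≡ (-191)^3 ≡ 6 (mod 7), i.e. (-191/7) = -1.
(-191/7) = -1, so 7 is inert.

p is inert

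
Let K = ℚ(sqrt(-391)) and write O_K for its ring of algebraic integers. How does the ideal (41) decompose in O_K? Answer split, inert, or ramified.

Since -391 ≡ 1 mod 4, the ring of integers is ℤ[(1+√-391)/2] with discriminant -391.
41 ∤ -391, so 41 is unramified.
(-391/41) = 19^20 mod 41 = 40, giving Legendre symbol -1.
d is a non-residue mod p, hence 41 remains inert in O_K.

remains prime (inert)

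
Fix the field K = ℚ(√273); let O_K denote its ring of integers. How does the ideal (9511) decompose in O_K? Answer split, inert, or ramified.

d = 273 ≡ 1 (mod 4), so O_K = ℤ[(1+√273)/2] and disc(K) = d = 273.
Since gcd(9511, 273) = 1 the prime 9511 does not ramify.
Euler's criterion: 273^4755 mod 9511 = 1. Thus (273|9511) = 1.
(273/9511) = 1, so 9511 splits.

splits completely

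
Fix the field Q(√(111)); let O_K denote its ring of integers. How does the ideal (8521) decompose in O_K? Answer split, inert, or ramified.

8521 splits in O_K

Since 111 ≢ 1 mod 4, the ring of integers is ℤ[√111] with discriminant 4·111 = 444.
8521 ∤ 444, so 8521 is unramified.
Euler's criterion: 111^4260 mod 8521 = 1. Thus (111|8521) = 1.
d is a quadratic residue mod p, hence 8521 splits in O_K.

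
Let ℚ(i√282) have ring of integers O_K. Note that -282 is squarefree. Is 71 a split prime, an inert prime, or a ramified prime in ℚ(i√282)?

split

d = -282 ≡ 2 (mod 4), so O_K = ℤ[√-282] and disc(K) = 4d = -1128.
disc(K) = -1128 is not divisible by 71; 71 is unramified.
Euler's criterion: (-282)^35 mod 71 = 1. Thus (-282|71) = 1.
Legendre symbol 1 ⇒ 71 is split.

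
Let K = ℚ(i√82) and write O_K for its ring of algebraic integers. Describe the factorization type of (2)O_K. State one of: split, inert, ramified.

ramifies in O_K

-82 mod 4 = 2, hence disc K = 4·(-82) = -328 and O_K = ℤ[√-82].
disc(K) = -328 = 2·(-164), so p = 2 is ramified.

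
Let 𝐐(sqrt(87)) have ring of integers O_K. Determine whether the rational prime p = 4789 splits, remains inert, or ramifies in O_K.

Since 87 ≢ 1 mod 4, the ring of integers is ℤ[√87] with discriminant 4·87 = 348.
4789 ∤ 348, so 4789 is unramified.
(87/4789) = 87^2394 mod 4789 = 1, giving Legendre symbol 1.
d is a quadratic residue mod p, hence 4789 splits in O_K.

p splits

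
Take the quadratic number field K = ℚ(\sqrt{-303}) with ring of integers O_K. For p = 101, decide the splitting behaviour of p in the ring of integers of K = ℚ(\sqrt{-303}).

Since -303 ≡ 1 mod 4, the ring of integers is ℤ[(1+√-303)/2] with discriminant -303.
disc(K) = -303 = 101·(-3), so p = 101 is ramified.

ramified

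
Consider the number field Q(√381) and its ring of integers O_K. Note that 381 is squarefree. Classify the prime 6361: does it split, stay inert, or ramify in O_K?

splits completely

Since 381 ≡ 1 mod 4, the ring of integers is ℤ[(1+√381)/2] with discriminant 381.
6361 ∤ 381, so 6361 is unramified.
Euler's criterion: 381^3180 mod 6361 = 1. Thus (381|6361) = 1.
d is a quadratic residue mod p, hence 6361 splits in O_K.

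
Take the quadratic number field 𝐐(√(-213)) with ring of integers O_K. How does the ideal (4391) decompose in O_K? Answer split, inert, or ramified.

Since -213 ≢ 1 mod 4, the ring of integers is ℤ[√-213] with discriminant 4·(-213) = -852.
4391 ∤ -852, so 4391 is unramified.
Compute (-213/4391) via Euler: 4178^((4391-1)/2) mod 4391 = 1, so (-213/4391) = 1.
Legendre symbol 1 ⇒ 4391 is split.

split — (4391) = 𝔭₁𝔭₂ with 𝔭₁ ≠ 𝔭₂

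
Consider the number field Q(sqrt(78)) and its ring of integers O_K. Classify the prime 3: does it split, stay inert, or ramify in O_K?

Since 78 ≢ 1 mod 4, the ring of integers is ℤ[√78] with discriminant 4·78 = 312.
disc(K) = 312 = 3·104, so p = 3 is ramified.

3 is ramified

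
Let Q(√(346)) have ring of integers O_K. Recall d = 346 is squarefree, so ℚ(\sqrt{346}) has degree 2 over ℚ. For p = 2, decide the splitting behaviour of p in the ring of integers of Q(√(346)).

d = 346 ≡ 2 (mod 4), so O_K = ℤ[√346] and disc(K) = 4d = 1384.
2 divides disc(K) = 1384, so 2 ramifies.

2 is ramified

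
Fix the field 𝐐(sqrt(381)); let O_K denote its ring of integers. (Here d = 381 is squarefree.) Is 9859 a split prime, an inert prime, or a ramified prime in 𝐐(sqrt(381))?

inert — (9859) stays prime in O_K

381 mod 4 = 1, hence disc K = 381 and O_K = ℤ[(1+√381)/2].
disc(K) = 381 is not divisible by 9859; 9859 is unramified.
Legendre symbol by Euler's criterion: (381/9859) ≡ 381^4929 ≡ 9858 (mod 9859), i.e. (381/9859) = -1.
(381/9859) = -1, so 9859 is inert.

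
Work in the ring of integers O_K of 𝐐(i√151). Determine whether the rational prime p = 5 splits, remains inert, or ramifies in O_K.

p splits

Since -151 ≡ 1 mod 4, the ring of integers is ℤ[(1+√-151)/2] with discriminant -151.
5 ∤ -151, so 5 is unramified.
Legendre symbol by Euler's criterion: (-151/5) ≡ (-151)^2 ≡ 1 (mod 5), i.e. (-151/5) = 1.
d is a quadratic residue mod p, hence 5 splits in O_K.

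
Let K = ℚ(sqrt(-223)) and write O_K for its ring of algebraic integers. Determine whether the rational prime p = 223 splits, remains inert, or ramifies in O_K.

Since -223 ≡ 1 mod 4, the ring of integers is ℤ[(1+√-223)/2] with discriminant -223.
223 divides disc(K) = -223, so 223 ramifies.

ramified — (223) = 𝔭²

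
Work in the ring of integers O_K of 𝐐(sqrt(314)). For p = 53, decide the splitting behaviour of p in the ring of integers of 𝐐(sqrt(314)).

d = 314 ≡ 2 (mod 4), so O_K = ℤ[√314] and disc(K) = 4d = 1256.
disc(K) = 1256 is not divisible by 53; 53 is unramified.
Compute (314/53) via Euler: 49^((53-1)/2) mod 53 = 1, so (314/53) = 1.
Legendre symbol 1 ⇒ 53 is split.

splits completely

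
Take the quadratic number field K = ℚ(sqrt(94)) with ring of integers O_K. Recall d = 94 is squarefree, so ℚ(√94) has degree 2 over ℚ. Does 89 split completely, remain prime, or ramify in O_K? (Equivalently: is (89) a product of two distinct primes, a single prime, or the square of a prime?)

Since 94 ≢ 1 mod 4, the ring of integers is ℤ[√94] with discriminant 4·94 = 376.
disc(K) = 376 is not divisible by 89; 89 is unramified.
Compute (94/89) via Euler: 5^((89-1)/2) mod 89 = 1, so (94/89) = 1.
Legendre symbol 1 ⇒ 89 is split.

split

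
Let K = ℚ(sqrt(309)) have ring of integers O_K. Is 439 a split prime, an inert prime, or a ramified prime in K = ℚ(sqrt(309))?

inert — (439) stays prime in O_K

Since 309 ≡ 1 mod 4, the ring of integers is ℤ[(1+√309)/2] with discriminant 309.
disc(K) = 309 is not divisible by 439; 439 is unramified.
Compute (309/439) via Euler: 309^((439-1)/2) mod 439 = 438, so (309/439) = -1.
Legendre symbol -1 ⇒ 439 is inert.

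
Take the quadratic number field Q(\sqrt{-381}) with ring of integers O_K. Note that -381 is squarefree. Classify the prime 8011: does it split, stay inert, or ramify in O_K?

split

d = -381 ≡ 3 (mod 4), so O_K = ℤ[√-381] and disc(K) = 4d = -1524.
8011 ∤ -1524, so 8011 is unramified.
Legendre symbol by Euler's criterion: (-381/8011) ≡ (-381)^4005 ≡ 1 (mod 8011), i.e. (-381/8011) = 1.
(-381/8011) = 1, so 8011 splits.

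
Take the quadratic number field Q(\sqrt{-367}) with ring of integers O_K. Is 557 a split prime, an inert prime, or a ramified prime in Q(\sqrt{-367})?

d = -367 ≡ 1 (mod 4), so O_K = ℤ[(1+√-367)/2] and disc(K) = d = -367.
Since gcd(557, -367) = 1 the prime 557 does not ramify.
Compute (-367/557) via Euler: 190^((557-1)/2) mod 557 = 1, so (-367/557) = 1.
(-367/557) = 1, so 557 splits.

split — (557) = 𝔭₁𝔭₂ with 𝔭₁ ≠ 𝔭₂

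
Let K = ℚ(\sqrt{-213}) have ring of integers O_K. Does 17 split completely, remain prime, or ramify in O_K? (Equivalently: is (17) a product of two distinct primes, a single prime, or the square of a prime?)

17 splits in O_K

Since -213 ≢ 1 mod 4, the ring of integers is ℤ[√-213] with discriminant 4·(-213) = -852.
17 ∤ -852, so 17 is unramified.
Legendre symbol by Euler's criterion: (-213/17) ≡ (-213)^8 ≡ 1 (mod 17), i.e. (-213/17) = 1.
d is a quadratic residue mod p, hence 17 splits in O_K.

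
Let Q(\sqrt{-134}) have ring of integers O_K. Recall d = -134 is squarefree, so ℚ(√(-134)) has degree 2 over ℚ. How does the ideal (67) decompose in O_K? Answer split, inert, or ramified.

d = -134 ≡ 2 (mod 4), so O_K = ℤ[√-134] and disc(K) = 4d = -536.
67 divides disc(K) = -536, so 67 ramifies.

67 is ramified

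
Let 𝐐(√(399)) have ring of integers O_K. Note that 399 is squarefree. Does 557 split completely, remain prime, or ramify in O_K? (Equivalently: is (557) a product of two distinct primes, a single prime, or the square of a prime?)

remains prime (inert)

Since 399 ≢ 1 mod 4, the ring of integers is ℤ[√399] with discriminant 4·399 = 1596.
Since gcd(557, 1596) = 1 the prime 557 does not ramify.
Legendre symbol by Euler's criterion: (399/557) ≡ 399^278 ≡ 556 (mod 557), i.e. (399/557) = -1.
d is a non-residue mod p, hence 557 remains inert in O_K.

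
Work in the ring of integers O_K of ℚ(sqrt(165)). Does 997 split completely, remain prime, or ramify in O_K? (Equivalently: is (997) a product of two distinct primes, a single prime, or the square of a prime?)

d = 165 ≡ 1 (mod 4), so O_K = ℤ[(1+√165)/2] and disc(K) = d = 165.
Since gcd(997, 165) = 1 the prime 997 does not ramify.
Legendre symbol by Euler's criterion: (165/997) ≡ 165^498 ≡ 1 (mod 997), i.e. (165/997) = 1.
d is a quadratic residue mod p, hence 997 splits in O_K.

split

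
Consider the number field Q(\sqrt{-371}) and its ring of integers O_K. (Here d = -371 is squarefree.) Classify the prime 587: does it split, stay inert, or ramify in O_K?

d = -371 ≡ 1 (mod 4), so O_K = ℤ[(1+√-371)/2] and disc(K) = d = -371.
587 ∤ -371, so 587 is unramified.
Euler's criterion: (-371)^293 mod 587 = 586. Thus (-371|587) = -1.
d is a non-residue mod p, hence 587 remains inert in O_K.

587 remains inert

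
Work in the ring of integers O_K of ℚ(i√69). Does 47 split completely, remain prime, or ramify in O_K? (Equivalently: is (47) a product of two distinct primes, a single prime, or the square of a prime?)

splits completely

d = -69 ≡ 3 (mod 4), so O_K = ℤ[√-69] and disc(K) = 4d = -276.
Since gcd(47, -276) = 1 the prime 47 does not ramify.
(-69/47) = 25^23 mod 47 = 1, giving Legendre symbol 1.
(-69/47) = 1, so 47 splits.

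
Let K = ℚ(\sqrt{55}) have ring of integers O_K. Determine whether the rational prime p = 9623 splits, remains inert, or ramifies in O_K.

55 mod 4 = 3, hence disc K = 4·55 = 220 and O_K = ℤ[√55].
disc(K) = 220 is not divisible by 9623; 9623 is unramified.
(55/9623) = 55^4811 mod 9623 = 1, giving Legendre symbol 1.
d is a quadratic residue mod p, hence 9623 splits in O_K.

split — (9623) = 𝔭₁𝔭₂ with 𝔭₁ ≠ 𝔭₂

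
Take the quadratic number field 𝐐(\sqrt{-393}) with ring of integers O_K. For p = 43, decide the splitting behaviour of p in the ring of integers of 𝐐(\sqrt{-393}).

d = -393 ≡ 3 (mod 4), so O_K = ℤ[√-393] and disc(K) = 4d = -1572.
43 ∤ -1572, so 43 is unramified.
Legendre symbol by Euler's criterion: (-393/43) ≡ (-393)^21 ≡ 42 (mod 43), i.e. (-393/43) = -1.
d is a non-residue mod p, hence 43 remains inert in O_K.

inert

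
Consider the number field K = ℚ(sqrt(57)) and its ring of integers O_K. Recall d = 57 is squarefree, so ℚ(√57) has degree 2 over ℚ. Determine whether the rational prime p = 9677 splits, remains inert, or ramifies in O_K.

d = 57 ≡ 1 (mod 4), so O_K = ℤ[(1+√57)/2] and disc(K) = d = 57.
9677 ∤ 57, so 9677 is unramified.
Legendre symbol by Euler's criterion: (57/9677) ≡ 57^4838 ≡ 9676 (mod 9677), i.e. (57/9677) = -1.
(57/9677) = -1, so 9677 is inert.

inert — (9677) stays prime in O_K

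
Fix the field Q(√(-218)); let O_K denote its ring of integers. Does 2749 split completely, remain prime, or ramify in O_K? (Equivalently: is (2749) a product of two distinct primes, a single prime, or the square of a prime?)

d = -218 ≡ 2 (mod 4), so O_K = ℤ[√-218] and disc(K) = 4d = -872.
Since gcd(2749, -872) = 1 the prime 2749 does not ramify.
(-218/2749) = 2531^1374 mod 2749 = 1, giving Legendre symbol 1.
Legendre symbol 1 ⇒ 2749 is split.

2749 splits in O_K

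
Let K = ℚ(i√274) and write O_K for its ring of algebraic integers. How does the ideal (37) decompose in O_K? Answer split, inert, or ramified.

d = -274 ≡ 2 (mod 4), so O_K = ℤ[√-274] and disc(K) = 4d = -1096.
Since gcd(37, -1096) = 1 the prime 37 does not ramify.
Compute (-274/37) via Euler: 22^((37-1)/2) mod 37 = 36, so (-274/37) = -1.
(-274/37) = -1, so 37 is inert.

remains prime (inert)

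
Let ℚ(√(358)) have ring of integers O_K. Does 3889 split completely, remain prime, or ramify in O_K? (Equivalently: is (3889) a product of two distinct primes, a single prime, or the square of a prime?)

358 mod 4 = 2, hence disc K = 4·358 = 1432 and O_K = ℤ[√358].
disc(K) = 1432 is not divisible by 3889; 3889 is unramified.
(358/3889) = 358^1944 mod 3889 = 3888, giving Legendre symbol -1.
Legendre symbol -1 ⇒ 3889 is inert.

remains prime (inert)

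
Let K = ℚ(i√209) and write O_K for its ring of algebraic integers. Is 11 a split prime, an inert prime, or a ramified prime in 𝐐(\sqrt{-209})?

-209 mod 4 = 3, hence disc K = 4·(-209) = -836 and O_K = ℤ[√-209].
Ramification test: 11 | -836. The prime 11 ramifies in K.

ramifies in O_K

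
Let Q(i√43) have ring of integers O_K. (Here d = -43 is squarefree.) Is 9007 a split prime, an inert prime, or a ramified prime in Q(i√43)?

p is inert

Since -43 ≡ 1 mod 4, the ring of integers is ℤ[(1+√-43)/2] with discriminant -43.
disc(K) = -43 is not divisible by 9007; 9007 is unramified.
Euler's criterion: (-43)^4503 mod 9007 = 9006. Thus (-43|9007) = -1.
Legendre symbol -1 ⇒ 9007 is inert.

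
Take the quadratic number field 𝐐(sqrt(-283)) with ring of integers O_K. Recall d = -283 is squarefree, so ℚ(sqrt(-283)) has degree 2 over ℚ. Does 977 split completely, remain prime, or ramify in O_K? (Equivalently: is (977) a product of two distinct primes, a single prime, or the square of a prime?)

-283 mod 4 = 1, hence disc K = -283 and O_K = ℤ[(1+√-283)/2].
977 ∤ -283, so 977 is unramified.
Euler's criterion: (-283)^488 mod 977 = 976. Thus (-283|977) = -1.
Legendre symbol -1 ⇒ 977 is inert.

977 remains inert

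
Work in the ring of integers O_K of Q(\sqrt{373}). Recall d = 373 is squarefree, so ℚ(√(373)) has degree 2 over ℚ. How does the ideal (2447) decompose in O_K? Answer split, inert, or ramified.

split

373 mod 4 = 1, hence disc K = 373 and O_K = ℤ[(1+√373)/2].
disc(K) = 373 is not divisible by 2447; 2447 is unramified.
(373/2447) = 373^1223 mod 2447 = 1, giving Legendre symbol 1.
(373/2447) = 1, so 2447 splits.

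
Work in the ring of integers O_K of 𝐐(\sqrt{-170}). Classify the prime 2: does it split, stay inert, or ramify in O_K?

p ramifies

-170 mod 4 = 2, hence disc K = 4·(-170) = -680 and O_K = ℤ[√-170].
disc(K) = -680 = 2·(-340), so p = 2 is ramified.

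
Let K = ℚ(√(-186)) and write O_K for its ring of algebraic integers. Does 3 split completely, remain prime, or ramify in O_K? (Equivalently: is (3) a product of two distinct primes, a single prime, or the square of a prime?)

ramified — (3) = 𝔭²

-186 mod 4 = 2, hence disc K = 4·(-186) = -744 and O_K = ℤ[√-186].
Ramification test: 3 | -744. The prime 3 ramifies in K.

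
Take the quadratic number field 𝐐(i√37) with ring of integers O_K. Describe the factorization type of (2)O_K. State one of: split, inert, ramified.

p ramifies

-37 mod 4 = 3, hence disc K = 4·(-37) = -148 and O_K = ℤ[√-37].
disc(K) = -148 = 2·(-74), so p = 2 is ramified.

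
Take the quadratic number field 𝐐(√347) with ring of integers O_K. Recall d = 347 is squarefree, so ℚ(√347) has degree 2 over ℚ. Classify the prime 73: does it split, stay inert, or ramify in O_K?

347 mod 4 = 3, hence disc K = 4·347 = 1388 and O_K = ℤ[√347].
disc(K) = 1388 is not divisible by 73; 73 is unramified.
Legendre symbol by Euler's criterion: (347/73) ≡ 347^36 ≡ 1 (mod 73), i.e. (347/73) = 1.
d is a quadratic residue mod p, hence 73 splits in O_K.

splits completely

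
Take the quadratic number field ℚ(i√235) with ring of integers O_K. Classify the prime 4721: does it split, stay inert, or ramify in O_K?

split

d = -235 ≡ 1 (mod 4), so O_K = ℤ[(1+√-235)/2] and disc(K) = d = -235.
4721 ∤ -235, so 4721 is unramified.
(-235/4721) = 4486^2360 mod 4721 = 1, giving Legendre symbol 1.
d is a quadratic residue mod p, hence 4721 splits in O_K.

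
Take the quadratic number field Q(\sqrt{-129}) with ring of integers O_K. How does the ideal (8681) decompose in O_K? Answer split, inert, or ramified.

-129 mod 4 = 3, hence disc K = 4·(-129) = -516 and O_K = ℤ[√-129].
Since gcd(8681, -516) = 1 the prime 8681 does not ramify.
Euler's criterion: (-129)^4340 mod 8681 = 8680. Thus (-129|8681) = -1.
Legendre symbol -1 ⇒ 8681 is inert.

inert — (8681) stays prime in O_K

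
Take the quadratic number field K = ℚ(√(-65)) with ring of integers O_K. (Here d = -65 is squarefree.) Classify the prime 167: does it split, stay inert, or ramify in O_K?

-65 mod 4 = 3, hence disc K = 4·(-65) = -260 and O_K = ℤ[√-65].
167 ∤ -260, so 167 is unramified.
Euler's criterion: (-65)^83 mod 167 = 166. Thus (-65|167) = -1.
d is a non-residue mod p, hence 167 remains inert in O_K.

inert — (167) stays prime in O_K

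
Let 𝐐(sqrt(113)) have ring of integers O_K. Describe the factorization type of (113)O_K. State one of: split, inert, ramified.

113 is ramified

113 mod 4 = 1, hence disc K = 113 and O_K = ℤ[(1+√113)/2].
113 divides disc(K) = 113, so 113 ramifies.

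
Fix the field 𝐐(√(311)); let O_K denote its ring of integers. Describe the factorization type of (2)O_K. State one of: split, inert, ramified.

ramified

311 mod 4 = 3, hence disc K = 4·311 = 1244 and O_K = ℤ[√311].
Ramification test: 2 | 1244. The prime 2 ramifies in K.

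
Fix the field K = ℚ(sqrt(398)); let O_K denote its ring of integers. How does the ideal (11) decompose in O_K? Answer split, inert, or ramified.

11 remains inert

Since 398 ≢ 1 mod 4, the ring of integers is ℤ[√398] with discriminant 4·398 = 1592.
disc(K) = 1592 is not divisible by 11; 11 is unramified.
Compute (398/11) via Euler: 2^((11-1)/2) mod 11 = 10, so (398/11) = -1.
Legendre symbol -1 ⇒ 11 is inert.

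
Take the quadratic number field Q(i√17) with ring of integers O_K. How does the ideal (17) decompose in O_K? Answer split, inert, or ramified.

ramified

-17 mod 4 = 3, hence disc K = 4·(-17) = -68 and O_K = ℤ[√-17].
17 divides disc(K) = -68, so 17 ramifies.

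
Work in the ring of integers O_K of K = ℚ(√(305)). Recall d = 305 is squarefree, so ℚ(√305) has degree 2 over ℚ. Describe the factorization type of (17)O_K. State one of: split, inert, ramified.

305 mod 4 = 1, hence disc K = 305 and O_K = ℤ[(1+√305)/2].
disc(K) = 305 is not divisible by 17; 17 is unramified.
Legendre symbol by Euler's criterion: (305/17) ≡ 305^8 ≡ 1 (mod 17), i.e. (305/17) = 1.
Legendre symbol 1 ⇒ 17 is split.

split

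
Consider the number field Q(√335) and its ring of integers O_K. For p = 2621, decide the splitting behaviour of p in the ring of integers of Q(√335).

Since 335 ≢ 1 mod 4, the ring of integers is ℤ[√335] with discriminant 4·335 = 1340.
Since gcd(2621, 1340) = 1 the prime 2621 does not ramify.
Euler's criterion: 335^1310 mod 2621 = 2620. Thus (335|2621) = -1.
Legendre symbol -1 ⇒ 2621 is inert.

remains prime (inert)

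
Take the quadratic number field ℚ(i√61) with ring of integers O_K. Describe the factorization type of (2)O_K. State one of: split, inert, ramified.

Since -61 ≢ 1 mod 4, the ring of integers is ℤ[√-61] with discriminant 4·(-61) = -244.
2 divides disc(K) = -244, so 2 ramifies.

ramifies in O_K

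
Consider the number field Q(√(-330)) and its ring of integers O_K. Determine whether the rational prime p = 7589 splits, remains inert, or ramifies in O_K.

Since -330 ≢ 1 mod 4, the ring of integers is ℤ[√-330] with discriminant 4·(-330) = -1320.
7589 ∤ -1320, so 7589 is unramified.
(-330/7589) = 7259^3794 mod 7589 = 7588, giving Legendre symbol -1.
(-330/7589) = -1, so 7589 is inert.

inert — (7589) stays prime in O_K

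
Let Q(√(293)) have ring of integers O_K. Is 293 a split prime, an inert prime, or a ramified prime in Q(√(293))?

ramified — (293) = 𝔭²

d = 293 ≡ 1 (mod 4), so O_K = ℤ[(1+√293)/2] and disc(K) = d = 293.
Ramification test: 293 | 293. The prime 293 ramifies in K.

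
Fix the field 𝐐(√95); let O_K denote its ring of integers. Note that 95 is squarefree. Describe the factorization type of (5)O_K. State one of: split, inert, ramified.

Since 95 ≢ 1 mod 4, the ring of integers is ℤ[√95] with discriminant 4·95 = 380.
5 divides disc(K) = 380, so 5 ramifies.

5 is ramified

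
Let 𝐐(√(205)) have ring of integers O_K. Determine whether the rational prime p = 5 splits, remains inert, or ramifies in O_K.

p ramifies

205 mod 4 = 1, hence disc K = 205 and O_K = ℤ[(1+√205)/2].
Ramification test: 5 | 205. The prime 5 ramifies in K.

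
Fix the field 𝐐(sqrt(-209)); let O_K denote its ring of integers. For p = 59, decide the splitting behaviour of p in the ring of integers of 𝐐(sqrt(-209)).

59 splits in O_K

-209 mod 4 = 3, hence disc K = 4·(-209) = -836 and O_K = ℤ[√-209].
Since gcd(59, -836) = 1 the prime 59 does not ramify.
(-209/59) = 27^29 mod 59 = 1, giving Legendre symbol 1.
d is a quadratic residue mod p, hence 59 splits in O_K.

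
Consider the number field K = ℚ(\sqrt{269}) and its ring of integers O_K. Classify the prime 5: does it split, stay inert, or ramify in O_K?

269 mod 4 = 1, hence disc K = 269 and O_K = ℤ[(1+√269)/2].
5 ∤ 269, so 5 is unramified.
(269/5) = 4^2 mod 5 = 1, giving Legendre symbol 1.
(269/5) = 1, so 5 splits.

5 splits in O_K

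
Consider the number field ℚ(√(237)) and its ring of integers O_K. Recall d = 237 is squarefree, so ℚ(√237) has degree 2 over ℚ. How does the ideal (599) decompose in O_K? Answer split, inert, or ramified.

Since 237 ≡ 1 mod 4, the ring of integers is ℤ[(1+√237)/2] with discriminant 237.
disc(K) = 237 is not divisible by 599; 599 is unramified.
Legendre symbol by Euler's criterion: (237/599) ≡ 237^299 ≡ 598 (mod 599), i.e. (237/599) = -1.
(237/599) = -1, so 599 is inert.

599 remains inert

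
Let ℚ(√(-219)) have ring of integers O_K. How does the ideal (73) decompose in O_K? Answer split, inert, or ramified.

-219 mod 4 = 1, hence disc K = -219 and O_K = ℤ[(1+√-219)/2].
Ramification test: 73 | -219. The prime 73 ramifies in K.

ramified — (73) = 𝔭²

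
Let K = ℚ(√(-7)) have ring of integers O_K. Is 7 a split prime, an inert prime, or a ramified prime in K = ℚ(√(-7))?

Since -7 ≡ 1 mod 4, the ring of integers is ℤ[(1+√-7)/2] with discriminant -7.
Ramification test: 7 | -7. The prime 7 ramifies in K.

ramifies in O_K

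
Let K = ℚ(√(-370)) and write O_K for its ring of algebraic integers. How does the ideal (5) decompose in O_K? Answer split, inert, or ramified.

Since -370 ≢ 1 mod 4, the ring of integers is ℤ[√-370] with discriminant 4·(-370) = -1480.
disc(K) = -1480 = 5·(-296), so p = 5 is ramified.

ramified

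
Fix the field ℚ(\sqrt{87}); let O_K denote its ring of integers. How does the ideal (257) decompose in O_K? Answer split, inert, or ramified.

p is inert

d = 87 ≡ 3 (mod 4), so O_K = ℤ[√87] and disc(K) = 4d = 348.
257 ∤ 348, so 257 is unramified.
(87/257) = 87^128 mod 257 = 256, giving Legendre symbol -1.
Legendre symbol -1 ⇒ 257 is inert.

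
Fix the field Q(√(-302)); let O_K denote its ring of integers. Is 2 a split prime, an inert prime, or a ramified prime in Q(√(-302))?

ramified — (2) = 𝔭²

Since -302 ≢ 1 mod 4, the ring of integers is ℤ[√-302] with discriminant 4·(-302) = -1208.
disc(K) = -1208 = 2·(-604), so p = 2 is ramified.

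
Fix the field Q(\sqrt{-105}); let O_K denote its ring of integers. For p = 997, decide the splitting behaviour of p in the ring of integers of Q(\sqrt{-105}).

Since -105 ≢ 1 mod 4, the ring of integers is ℤ[√-105] with discriminant 4·(-105) = -420.
disc(K) = -420 is not divisible by 997; 997 is unramified.
Compute (-105/997) via Euler: 892^((997-1)/2) mod 997 = 1, so (-105/997) = 1.
(-105/997) = 1, so 997 splits.

997 splits in O_K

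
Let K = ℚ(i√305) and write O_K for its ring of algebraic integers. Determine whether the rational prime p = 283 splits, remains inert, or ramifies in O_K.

d = -305 ≡ 3 (mod 4), so O_K = ℤ[√-305] and disc(K) = 4d = -1220.
283 ∤ -1220, so 283 is unramified.
Legendre symbol by Euler's criterion: (-305/283) ≡ (-305)^141 ≡ 1 (mod 283), i.e. (-305/283) = 1.
d is a quadratic residue mod p, hence 283 splits in O_K.

split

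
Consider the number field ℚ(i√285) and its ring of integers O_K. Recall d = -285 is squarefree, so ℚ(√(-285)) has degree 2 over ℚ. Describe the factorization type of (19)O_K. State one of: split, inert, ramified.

-285 mod 4 = 3, hence disc K = 4·(-285) = -1140 and O_K = ℤ[√-285].
disc(K) = -1140 = 19·(-60), so p = 19 is ramified.

p ramifies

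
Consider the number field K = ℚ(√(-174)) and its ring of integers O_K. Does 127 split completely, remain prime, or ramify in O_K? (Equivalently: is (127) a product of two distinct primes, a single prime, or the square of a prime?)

Since -174 ≢ 1 mod 4, the ring of integers is ℤ[√-174] with discriminant 4·(-174) = -696.
127 ∤ -696, so 127 is unramified.
Compute (-174/127) via Euler: 80^((127-1)/2) mod 127 = 126, so (-174/127) = -1.
Legendre symbol -1 ⇒ 127 is inert.

127 remains inert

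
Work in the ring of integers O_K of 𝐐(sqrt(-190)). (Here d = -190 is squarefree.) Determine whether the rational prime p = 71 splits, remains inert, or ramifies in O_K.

inert

d = -190 ≡ 2 (mod 4), so O_K = ℤ[√-190] and disc(K) = 4d = -760.
disc(K) = -760 is not divisible by 71; 71 is unramified.
Legendre symbol by Euler's criterion: (-190/71) ≡ (-190)^35 ≡ 70 (mod 71), i.e. (-190/71) = -1.
(-190/71) = -1, so 71 is inert.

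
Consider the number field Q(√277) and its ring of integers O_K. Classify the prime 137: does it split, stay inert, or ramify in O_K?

inert — (137) stays prime in O_K

Since 277 ≡ 1 mod 4, the ring of integers is ℤ[(1+√277)/2] with discriminant 277.
137 ∤ 277, so 137 is unramified.
Legendre symbol by Euler's criterion: (277/137) ≡ 277^68 ≡ 136 (mod 137), i.e. (277/137) = -1.
d is a non-residue mod p, hence 137 remains inert in O_K.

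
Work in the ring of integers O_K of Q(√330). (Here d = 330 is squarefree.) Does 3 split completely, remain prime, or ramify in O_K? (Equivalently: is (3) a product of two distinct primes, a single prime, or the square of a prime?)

ramified

330 mod 4 = 2, hence disc K = 4·330 = 1320 and O_K = ℤ[√330].
Ramification test: 3 | 1320. The prime 3 ramifies in K.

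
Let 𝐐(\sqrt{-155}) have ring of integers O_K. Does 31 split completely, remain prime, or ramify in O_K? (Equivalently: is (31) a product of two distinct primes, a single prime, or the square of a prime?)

Since -155 ≡ 1 mod 4, the ring of integers is ℤ[(1+√-155)/2] with discriminant -155.
Ramification test: 31 | -155. The prime 31 ramifies in K.

31 is ramified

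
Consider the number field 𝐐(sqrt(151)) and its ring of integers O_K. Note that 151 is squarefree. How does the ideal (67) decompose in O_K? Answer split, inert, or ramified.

splits completely

Since 151 ≢ 1 mod 4, the ring of integers is ℤ[√151] with discriminant 4·151 = 604.
disc(K) = 604 is not divisible by 67; 67 is unramified.
Legendre symbol by Euler's criterion: (151/67) ≡ 151^33 ≡ 1 (mod 67), i.e. (151/67) = 1.
d is a quadratic residue mod p, hence 67 splits in O_K.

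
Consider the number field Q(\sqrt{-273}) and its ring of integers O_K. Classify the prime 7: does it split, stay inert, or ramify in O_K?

7 is ramified

d = -273 ≡ 3 (mod 4), so O_K = ℤ[√-273] and disc(K) = 4d = -1092.
7 divides disc(K) = -1092, so 7 ramifies.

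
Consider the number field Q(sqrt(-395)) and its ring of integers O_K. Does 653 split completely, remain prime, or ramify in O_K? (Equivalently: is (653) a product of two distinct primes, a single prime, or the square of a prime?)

653 remains inert

Since -395 ≡ 1 mod 4, the ring of integers is ℤ[(1+√-395)/2] with discriminant -395.
Since gcd(653, -395) = 1 the prime 653 does not ramify.
Legendre symbol by Euler's criterion: (-395/653) ≡ (-395)^326 ≡ 652 (mod 653), i.e. (-395/653) = -1.
Legendre symbol -1 ⇒ 653 is inert.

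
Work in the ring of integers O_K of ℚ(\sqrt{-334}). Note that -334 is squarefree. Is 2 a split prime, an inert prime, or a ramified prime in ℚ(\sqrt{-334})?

Since -334 ≢ 1 mod 4, the ring of integers is ℤ[√-334] with discriminant 4·(-334) = -1336.
2 divides disc(K) = -1336, so 2 ramifies.

ramified — (2) = 𝔭²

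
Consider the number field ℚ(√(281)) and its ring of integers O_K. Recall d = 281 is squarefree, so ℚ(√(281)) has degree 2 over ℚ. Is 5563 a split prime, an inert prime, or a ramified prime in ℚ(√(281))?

d = 281 ≡ 1 (mod 4), so O_K = ℤ[(1+√281)/2] and disc(K) = d = 281.
disc(K) = 281 is not divisible by 5563; 5563 is unramified.
Euler's criterion: 281^2781 mod 5563 = 1. Thus (281|5563) = 1.
d is a quadratic residue mod p, hence 5563 splits in O_K.

5563 splits in O_K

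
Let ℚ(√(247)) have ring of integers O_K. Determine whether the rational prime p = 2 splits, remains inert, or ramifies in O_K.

ramified

Since 247 ≢ 1 mod 4, the ring of integers is ℤ[√247] with discriminant 4·247 = 988.
Ramification test: 2 | 988. The prime 2 ramifies in K.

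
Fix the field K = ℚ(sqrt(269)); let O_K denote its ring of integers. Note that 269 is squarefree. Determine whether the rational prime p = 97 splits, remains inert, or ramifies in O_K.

d = 269 ≡ 1 (mod 4), so O_K = ℤ[(1+√269)/2] and disc(K) = d = 269.
Since gcd(97, 269) = 1 the prime 97 does not ramify.
Euler's criterion: 269^48 mod 97 = 1. Thus (269|97) = 1.
(269/97) = 1, so 97 splits.

split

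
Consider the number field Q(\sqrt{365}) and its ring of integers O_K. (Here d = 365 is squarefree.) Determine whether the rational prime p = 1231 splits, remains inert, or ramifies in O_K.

inert — (1231) stays prime in O_K

Since 365 ≡ 1 mod 4, the ring of integers is ℤ[(1+√365)/2] with discriminant 365.
disc(K) = 365 is not divisible by 1231; 1231 is unramified.
Legendre symbol by Euler's criterion: (365/1231) ≡ 365^615 ≡ 1230 (mod 1231), i.e. (365/1231) = -1.
(365/1231) = -1, so 1231 is inert.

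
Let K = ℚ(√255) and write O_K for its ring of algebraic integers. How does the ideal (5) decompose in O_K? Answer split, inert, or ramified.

Since 255 ≢ 1 mod 4, the ring of integers is ℤ[√255] with discriminant 4·255 = 1020.
5 divides disc(K) = 1020, so 5 ramifies.

ramified — (5) = 𝔭²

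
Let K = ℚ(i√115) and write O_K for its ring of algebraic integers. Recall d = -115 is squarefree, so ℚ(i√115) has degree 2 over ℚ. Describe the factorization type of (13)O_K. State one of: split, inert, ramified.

13 remains inert

Since -115 ≡ 1 mod 4, the ring of integers is ℤ[(1+√-115)/2] with discriminant -115.
13 ∤ -115, so 13 is unramified.
Legendre symbol by Euler's criterion: (-115/13) ≡ (-115)^6 ≡ 12 (mod 13), i.e. (-115/13) = -1.
(-115/13) = -1, so 13 is inert.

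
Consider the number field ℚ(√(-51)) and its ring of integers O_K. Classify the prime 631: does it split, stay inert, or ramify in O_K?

-51 mod 4 = 1, hence disc K = -51 and O_K = ℤ[(1+√-51)/2].
disc(K) = -51 is not divisible by 631; 631 is unramified.
Euler's criterion: (-51)^315 mod 631 = 1. Thus (-51|631) = 1.
(-51/631) = 1, so 631 splits.

splits completely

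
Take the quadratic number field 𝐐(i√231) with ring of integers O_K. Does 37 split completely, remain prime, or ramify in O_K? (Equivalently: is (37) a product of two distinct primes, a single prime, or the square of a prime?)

d = -231 ≡ 1 (mod 4), so O_K = ℤ[(1+√-231)/2] and disc(K) = d = -231.
37 ∤ -231, so 37 is unramified.
Legendre symbol by Euler's criterion: (-231/37) ≡ (-231)^18 ≡ 1 (mod 37), i.e. (-231/37) = 1.
Legendre symbol 1 ⇒ 37 is split.

p splits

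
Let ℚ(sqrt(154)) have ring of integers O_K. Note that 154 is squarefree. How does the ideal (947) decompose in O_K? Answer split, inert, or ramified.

inert

154 mod 4 = 2, hence disc K = 4·154 = 616 and O_K = ℤ[√154].
Since gcd(947, 616) = 1 the prime 947 does not ramify.
(154/947) = 154^473 mod 947 = 946, giving Legendre symbol -1.
Legendre symbol -1 ⇒ 947 is inert.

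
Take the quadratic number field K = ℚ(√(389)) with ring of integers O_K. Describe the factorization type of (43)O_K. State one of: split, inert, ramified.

Since 389 ≡ 1 mod 4, the ring of integers is ℤ[(1+√389)/2] with discriminant 389.
Since gcd(43, 389) = 1 the prime 43 does not ramify.
(389/43) = 2^21 mod 43 = 42, giving Legendre symbol -1.
d is a non-residue mod p, hence 43 remains inert in O_K.

43 remains inert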